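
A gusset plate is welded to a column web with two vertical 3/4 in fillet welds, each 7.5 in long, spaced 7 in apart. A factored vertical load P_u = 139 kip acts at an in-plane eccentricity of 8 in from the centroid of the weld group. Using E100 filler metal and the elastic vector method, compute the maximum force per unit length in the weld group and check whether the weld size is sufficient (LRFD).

f_max ≈ 29.6 kip/in; NOT adequate

E100XX → F_EXX = 100 ksi.
Total weld length L_w = 15 in. Treat welds as unit-width lines.
Polar moment about centroid: J = 2[d³/12 + d(b/2)²] = 2[7.5³/12 + 7.5×3.5²] = 254.1 in³.
Direct shear f_v = P/L_w = 139 / 15 = 9.267 kip/in (vertical).
Torsion M = P·e = 139 × 8 = 1112 kip·in.
Critical point at (x, y) = (3.5, 3.75) from centroid. f_tx = M·y/J = 16.41 kip/in; f_ty = M·x/J = 15.32 kip/in.
Resultant f_max = √[f_tx² + (f_v + f_ty)²] = √[16.41² + (9.267 + 15.32)²] = 29.56 kip/in.
Capacity per unit length: φr_n = 0.75 × 0.6 × 100 × (0.707 × 0.75) = 23.86 kip/in.
29.56 > 23.86 → NOT adequate.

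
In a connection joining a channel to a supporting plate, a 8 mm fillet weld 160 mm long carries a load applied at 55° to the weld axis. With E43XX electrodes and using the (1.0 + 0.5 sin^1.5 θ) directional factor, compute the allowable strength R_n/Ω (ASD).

E43XX → F_EXX = 430 MPa.
t_e = 0.707 × 8 = 5.656 mm; A_we = 5.656 × 160 = 905 mm².
Directional factor: 1.0 + 0.5 sin^1.5(55°) = 1.371.
F_nw = 0.6 × 430 × 1.371 = 353.6 MPa.
R_n/Ω = (353.6 × 905) / 2.0 × 10⁻³ = 160 kN.

R_n/Ω ≈ 160 kN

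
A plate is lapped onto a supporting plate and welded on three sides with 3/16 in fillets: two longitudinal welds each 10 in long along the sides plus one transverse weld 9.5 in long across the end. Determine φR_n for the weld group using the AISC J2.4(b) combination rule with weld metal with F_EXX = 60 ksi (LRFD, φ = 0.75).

φR_n ≈ 112 kip

t_e = 0.707 × 0.1875 = 0.1326 in.
R_nwl = 0.6 × 60 × 0.1326 × 20 = 95.44 kip (longitudinal, 2 welds).
R_nwt = 0.6 × 60 × 0.1326 × 9.5 = 45.34 kip (transverse, base value).
(i) R_nwl + R_nwt = 140.8 kip; (ii) 0.85 R_nwl + 1.5 R_nwt = 149.1 kip.
R_n = max = 149.1 kip [governs: (ii)]; φR_n = 111.8 kip.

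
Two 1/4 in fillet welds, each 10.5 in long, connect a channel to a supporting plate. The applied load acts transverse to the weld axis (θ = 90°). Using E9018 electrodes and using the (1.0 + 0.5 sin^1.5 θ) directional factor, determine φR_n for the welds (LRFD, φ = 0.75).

φR_n ≈ 225 kips

E90XX → F_EXX = 90 ksi.
t_e = 0.707 × 0.25 = 0.1767 in; A_we = 0.1767 × 21 = 3.712 in².
Directional factor: 1.0 + 0.5 sin^1.5(90°) = 1.5.
F_nw = 0.6 × 90 × 1.5 = 81 ksi.
φR_n = 0.75 × 81 × 3.712 = 225.5 kips.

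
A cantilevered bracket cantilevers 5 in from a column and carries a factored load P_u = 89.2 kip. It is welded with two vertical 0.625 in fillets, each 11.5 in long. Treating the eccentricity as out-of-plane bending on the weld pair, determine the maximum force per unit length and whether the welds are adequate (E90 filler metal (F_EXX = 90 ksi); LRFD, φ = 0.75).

f_max ≈ 10.8 kip/in; adequate

L_w = 2 × 11.5 = 23 in; section modulus (unit throat) S = 2 × L²/6 = 44.08 in².
Direct shear f_v = P/L_w = 89.2/23 = 3.878 kip/in.
Moment M = P × e = 89.2 × 5 = 446 kip·in; bending f_b = M/S = 10.12 kip/in.
f_max = √(f_v² + f_b²) = √(3.878² + 10.12²) = 10.84 kip/in.
φr_n = 0.75 × 0.6 × 90 × (0.707 × 0.625) = 17.9 kip/in → adequate.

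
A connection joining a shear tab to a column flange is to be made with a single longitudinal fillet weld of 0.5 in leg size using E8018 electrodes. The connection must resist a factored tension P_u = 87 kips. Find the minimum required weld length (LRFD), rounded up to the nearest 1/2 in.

L = 7 in

E80XX → F_EXX = 80 ksi.
Throat t_e = 0.707 × 0.5 = 0.3535 in.
φr_n = 0.75 × 0.6 × 80 × 0.3535 = 12.73 kips/in.
L_req = P_u / φr_n = 87 / 12.73 = 6.836 in total.
Round up → use L = 7 in.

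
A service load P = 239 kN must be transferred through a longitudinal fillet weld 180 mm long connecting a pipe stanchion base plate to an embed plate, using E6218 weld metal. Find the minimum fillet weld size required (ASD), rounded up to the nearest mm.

w = 11 mm

E62XX → F_EXX = 620 MPa.
Total weld length L = 180 mm.
Required throat t_e = P × Ω / (0.6 F_EXX × L) = 239 × 2.0 / (0.6 × 620 × 180 × 10⁻³) = 7.139 mm.
Required leg w = t_e / 0.707 = 10.1 mm → use 11 mm.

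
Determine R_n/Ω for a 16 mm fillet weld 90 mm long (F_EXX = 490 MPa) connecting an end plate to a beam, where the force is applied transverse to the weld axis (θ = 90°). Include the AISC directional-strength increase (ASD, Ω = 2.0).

R_n/Ω ≈ 224 kN

t_e = 0.707 × 16 = 11.31 mm; A_we = 11.31 × 90 = 1018 mm².
Directional factor: 1.0 + 0.5 sin^1.5(90°) = 1.5.
F_nw = 0.6 × 490 × 1.5 = 441 MPa.
R_n/Ω = (441 × 1018) / 2.0 × 10⁻³ = 224.5 kN.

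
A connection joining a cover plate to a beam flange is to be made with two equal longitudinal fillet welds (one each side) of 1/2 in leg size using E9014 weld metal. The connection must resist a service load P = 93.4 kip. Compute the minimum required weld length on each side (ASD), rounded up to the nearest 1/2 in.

L = 5 in on each side

E90XX → F_EXX = 90 ksi.
Throat t_e = 0.707 × 0.5 = 0.3535 in.
r_n/Ω = (0.6 × 90 × 0.3535) / 2.0 = 9.544 kip/in.
L_req = P / (r_n/Ω) = 93.4 / 9.544 = 9.786 in total.
Per side: 9.786 / 2 = 4.893 in.
Round up → use L = 5 in on each side.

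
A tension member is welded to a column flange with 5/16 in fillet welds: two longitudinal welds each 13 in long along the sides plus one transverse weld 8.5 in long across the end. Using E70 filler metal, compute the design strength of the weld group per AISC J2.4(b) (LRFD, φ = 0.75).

E70XX → F_EXX = 70 ksi.
t_e = 0.707 × 0.3125 = 0.2209 in.
R_nwl = 0.6 × 70 × 0.2209 × 26 = 241.3 kips (longitudinal, 2 welds).
R_nwt = 0.6 × 70 × 0.2209 × 8.5 = 78.87 kips (transverse, base value).
(i) R_nwl + R_nwt = 320.1 kips; (ii) 0.85 R_nwl + 1.5 R_nwt = 323.4 kips.
R_n = max = 323.4 kips [governs: (ii)]; φR_n = 242.5 kips.

φR_n ≈ 243 kips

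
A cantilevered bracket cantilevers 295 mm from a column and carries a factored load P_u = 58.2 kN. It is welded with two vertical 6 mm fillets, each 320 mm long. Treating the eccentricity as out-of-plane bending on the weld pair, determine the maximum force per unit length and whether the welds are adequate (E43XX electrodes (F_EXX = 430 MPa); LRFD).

f_max ≈ 511 N/mm; adequate

L_w = 2 × 320 = 640 mm; section modulus (unit throat) S = 2 × L²/6 = 34130 mm².
Direct shear f_v = P/L_w = 58.2×10³/640 = 90.94 N/mm.
Moment M = P × e = 58.2×10³ × 295 = 17169000 N·mm; bending f_b = M/S = 503 N/mm.
f_max = √(f_v² + f_b²) = √(90.94² + 503²) = 511.2 N/mm.
φr_n = 0.75 × 0.6 × 430 × (0.707 × 6) = 820.8 N/mm → adequate.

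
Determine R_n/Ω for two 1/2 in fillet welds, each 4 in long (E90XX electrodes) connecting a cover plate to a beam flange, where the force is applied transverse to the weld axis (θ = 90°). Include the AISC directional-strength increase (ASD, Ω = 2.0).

E90XX → F_EXX = 90 ksi.
t_e = 0.707 × 0.5 = 0.3535 in; A_we = 0.3535 × 8 = 2.828 in².
Directional factor: 1.0 + 0.5 sin^1.5(90°) = 1.5.
F_nw = 0.6 × 90 × 1.5 = 81 ksi.
R_n/Ω = (81 × 2.828) / 2.0 = 114.5 kips.

R_n/Ω ≈ 115 kips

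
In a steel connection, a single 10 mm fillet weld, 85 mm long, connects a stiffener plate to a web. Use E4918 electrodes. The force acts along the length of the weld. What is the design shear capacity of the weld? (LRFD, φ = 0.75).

φR_n ≈ 133 kN

E49XX → F_EXX = 490 MPa.
Effective throat t_e = 0.707 × 10 = 7.07 mm.
Total length L = 85 mm; A_we = 7.07 × 85 = 600.9 mm².
F_nw = 0.6 F_EXX = 0.6 × 490 = 294 MPa.
φR_n = 0.75 × 294 × 600.9 × 10⁻³ = 132.5 kN.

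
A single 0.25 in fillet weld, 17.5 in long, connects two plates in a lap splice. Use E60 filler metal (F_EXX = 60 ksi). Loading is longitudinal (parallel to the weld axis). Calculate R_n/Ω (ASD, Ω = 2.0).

Effective throat t_e = 0.707 × 0.25 = 0.1767 in.
Total length L = 17.5 in; A_we = 0.1767 × 17.5 = 3.093 in².
F_nw = 0.6 F_EXX = 0.6 × 60 = 36 ksi.
R_n = 36 × 3.093 = 111.4 kip; R_n/Ω = 111.4/2.0 = 55.68 kip.

R_n/Ω ≈ 55.7 kip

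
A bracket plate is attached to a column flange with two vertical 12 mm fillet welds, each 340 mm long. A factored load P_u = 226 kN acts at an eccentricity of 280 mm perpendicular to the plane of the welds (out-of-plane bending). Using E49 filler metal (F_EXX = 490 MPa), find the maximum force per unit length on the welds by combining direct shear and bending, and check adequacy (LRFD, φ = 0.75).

f_max ≈ 1680 N/mm; adequate

L_w = 2 × 340 = 680 mm; section modulus (unit throat) S = 2 × L²/6 = 38530 mm².
Direct shear f_v = P/L_w = 226×10³/680 = 332.4 N/mm.
Moment M = P × e = 226×10³ × 280 = 63280000 N·mm; bending f_b = M/S = 1642 N/mm.
f_max = √(f_v² + f_b²) = √(332.4² + 1642²) = 1676 N/mm.
φr_n = 0.75 × 0.6 × 490 × (0.707 × 12) = 1871 N/mm → adequate.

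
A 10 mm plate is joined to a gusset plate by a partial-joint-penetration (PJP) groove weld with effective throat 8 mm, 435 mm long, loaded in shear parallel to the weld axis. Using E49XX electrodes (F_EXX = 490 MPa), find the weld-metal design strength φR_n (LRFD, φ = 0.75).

φR_n ≈ 767 kN

Effective throat (given) t_e = 8 mm.
A_we = 8 × 435 = 3480 mm².
F_nw = 0.6 F_EXX = 294 MPa.
φR_n = 0.75 × 294 × 3480 × 10⁻³ = 767.3 kN.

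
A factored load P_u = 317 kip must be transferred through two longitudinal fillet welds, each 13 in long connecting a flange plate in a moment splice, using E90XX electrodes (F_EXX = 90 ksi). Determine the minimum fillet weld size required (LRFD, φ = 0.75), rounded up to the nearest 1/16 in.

w = 7/16 in

Total weld length L = 26 in.
Required throat t_e = P_u / (φ × 0.6 F_EXX × L) = 317 / (0.75 × 0.6 × 90 × 26) = 0.301 in.
Required leg w = t_e / 0.707 = 0.4258 in → use 7/16 in.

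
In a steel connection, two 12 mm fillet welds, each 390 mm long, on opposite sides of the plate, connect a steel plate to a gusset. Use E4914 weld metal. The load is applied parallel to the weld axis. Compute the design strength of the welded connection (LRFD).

E49XX → F_EXX = 490 MPa.
Effective throat t_e = 0.707 × 12 = 8.484 mm.
Total length L = 780 mm; A_we = 8.484 × 780 = 6618 mm².
F_nw = 0.6 F_EXX = 0.6 × 490 = 294 MPa.
φR_n = 0.75 × 294 × 6618 × 10⁻³ = 1459 kN.

φR_n ≈ 1460 kN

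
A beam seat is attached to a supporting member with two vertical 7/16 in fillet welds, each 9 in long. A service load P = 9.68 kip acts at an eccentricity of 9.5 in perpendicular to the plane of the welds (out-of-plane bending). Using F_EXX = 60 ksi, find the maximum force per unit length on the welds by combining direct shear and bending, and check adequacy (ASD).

f_max ≈ 3.45 kip/in; adequate

L_w = 2 × 9 = 18 in; section modulus (unit throat) S = 2 × L²/6 = 27 in².
Direct shear f_v = P/L_w = 9.68/18 = 0.5378 kip/in.
Moment M = P × e = 9.68 × 9.5 = 91.96 kip·in; bending f_b = M/S = 3.406 kip/in.
f_max = √(f_v² + f_b²) = √(0.5378² + 3.406²) = 3.448 kip/in.
r_n/Ω = (1/2.0) × 0.6 × 60 × (0.707 × 0.4375) = 5.568 kip/in → adequate.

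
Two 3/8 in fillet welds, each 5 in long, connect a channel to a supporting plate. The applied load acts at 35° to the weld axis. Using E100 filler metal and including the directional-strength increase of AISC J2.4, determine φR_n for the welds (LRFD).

φR_n ≈ 145 kip

E100XX → F_EXX = 100 ksi.
t_e = 0.707 × 0.375 = 0.2651 in; A_we = 0.2651 × 10 = 2.651 in².
Directional factor: 1.0 + 0.5 sin^1.5(35°) = 1.217.
F_nw = 0.6 × 100 × 1.217 = 73.03 ksi.
φR_n = 0.75 × 73.03 × 2.651 = 145.2 kip.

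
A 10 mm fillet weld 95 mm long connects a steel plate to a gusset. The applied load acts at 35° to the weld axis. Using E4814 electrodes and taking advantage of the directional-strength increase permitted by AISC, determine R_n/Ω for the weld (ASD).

E48XX → F_EXX = 480 MPa.
t_e = 0.707 × 10 = 7.07 mm; A_we = 7.07 × 95 = 671.6 mm².
Directional factor: 1.0 + 0.5 sin^1.5(35°) = 1.217.
F_nw = 0.6 × 480 × 1.217 = 350.6 MPa.
R_n/Ω = (350.6 × 671.6) / 2.0 × 10⁻³ = 117.7 kN.

R_n/Ω ≈ 118 kN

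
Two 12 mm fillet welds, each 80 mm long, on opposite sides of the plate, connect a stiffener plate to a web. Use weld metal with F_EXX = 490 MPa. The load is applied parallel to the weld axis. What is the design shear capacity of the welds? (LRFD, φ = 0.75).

Effective throat t_e = 0.707 × 12 = 8.484 mm.
Total length L = 160 mm; A_we = 8.484 × 160 = 1357 mm².
F_nw = 0.6 F_EXX = 0.6 × 490 = 294 MPa.
φR_n = 0.75 × 294 × 1357 × 10⁻³ = 299.3 kN.

φR_n ≈ 299 kN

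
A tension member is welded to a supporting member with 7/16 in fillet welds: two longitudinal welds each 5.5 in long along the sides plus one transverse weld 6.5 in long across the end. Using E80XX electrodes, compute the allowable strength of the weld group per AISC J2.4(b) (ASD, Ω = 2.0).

E80XX → F_EXX = 80 ksi.
t_e = 0.707 × 0.4375 = 0.3093 in.
R_nwl = 0.6 × 80 × 0.3093 × 11 = 163.3 kips (longitudinal, 2 welds).
R_nwt = 0.6 × 80 × 0.3093 × 6.5 = 96.51 kips (transverse, base value).
(i) R_nwl + R_nwt = 259.8 kips; (ii) 0.85 R_nwl + 1.5 R_nwt = 283.6 kips.
R_n = max = 283.6 kips [governs: (ii)]; R_n/Ω = 141.8 kips.

R_n/Ω ≈ 142 kips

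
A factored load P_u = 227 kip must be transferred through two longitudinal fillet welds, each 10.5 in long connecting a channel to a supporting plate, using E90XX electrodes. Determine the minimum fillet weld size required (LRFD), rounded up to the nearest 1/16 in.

E90XX → F_EXX = 90 ksi.
Total weld length L = 21 in.
Required throat t_e = P_u / (φ × 0.6 F_EXX × L) = 227 / (0.75 × 0.6 × 90 × 21) = 0.2669 in.
Required leg w = t_e / 0.707 = 0.3775 in → use 7/16 in.

w = 7/16 in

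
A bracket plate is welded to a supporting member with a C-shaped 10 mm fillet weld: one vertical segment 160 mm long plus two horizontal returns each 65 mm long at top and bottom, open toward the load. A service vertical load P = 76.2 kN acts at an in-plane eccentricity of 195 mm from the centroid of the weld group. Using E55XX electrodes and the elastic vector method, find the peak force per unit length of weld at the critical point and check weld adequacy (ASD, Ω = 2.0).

E55XX → F_EXX = 550 MPa.
Total weld length L_w = 290 mm. Treat welds as unit-width lines.
Centroid: x̄ = 2×65×32.5 / 290 = 14.57 mm from the vertical weld.
Polar moment about centroid: J = I_x + I_y = [160³/12 + 2×65×80²] + [160×14.57² + 2(65³/12 + 65×17.93²)] = 1295000 mm³.
Direct shear f_v = P/L_w = 76.2×10³ / 290 = 262.8 N/mm (vertical).
Torsion M = P·e = 76.2×10³ × 195 = 14859000 N·mm.
Critical point at (x, y) = (50.43, 80) from centroid. f_tx = M·y/J = 918 N/mm; f_ty = M·x/J = 578.7 N/mm.
Resultant f_max = √[f_tx² + (f_v + f_ty)²] = √[918² + (262.8 + 578.7)²] = 1245 N/mm.
Capacity per unit length: r_n/Ω = (1/2.0) × 0.6 × 550 × (0.707 × 10) = 1167 N/mm.
1245 > 1167 → NOT adequate.

f_max ≈ 1250 N/mm; NOT adequate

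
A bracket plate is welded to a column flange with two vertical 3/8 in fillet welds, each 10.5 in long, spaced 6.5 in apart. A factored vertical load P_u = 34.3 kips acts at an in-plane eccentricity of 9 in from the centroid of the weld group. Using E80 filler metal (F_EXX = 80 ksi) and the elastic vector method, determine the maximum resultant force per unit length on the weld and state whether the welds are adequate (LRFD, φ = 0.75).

f_max ≈ 5.63 kip/in; adequate

Total weld length L_w = 21 in. Treat welds as unit-width lines.
Polar moment about centroid: J = 2[d³/12 + d(b/2)²] = 2[10.5³/12 + 10.5×3.25²] = 414.8 in³.
Direct shear f_v = P/L_w = 34.3 / 21 = 1.633 kip/in (vertical).
Torsion M = P·e = 34.3 × 9 = 308.7 kip·in.
Critical point at (x, y) = (3.25, 5.25) from centroid. f_tx = M·y/J = 3.908 kip/in; f_ty = M·x/J = 2.419 kip/in.
Resultant f_max = √[f_tx² + (f_v + f_ty)²] = √[3.908² + (1.633 + 2.419)²] = 5.629 kip/in.
Capacity per unit length: φr_n = 0.75 × 0.6 × 80 × (0.707 × 0.375) = 9.544 kip/in.
5.629 ≤ 9.544 → adequate.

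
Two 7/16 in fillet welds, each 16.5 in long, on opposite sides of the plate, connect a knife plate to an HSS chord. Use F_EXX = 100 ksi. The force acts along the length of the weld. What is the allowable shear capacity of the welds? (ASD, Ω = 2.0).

R_n/Ω ≈ 306 kips

Effective throat t_e = 0.707 × 0.4375 = 0.3093 in.
Total length L = 33 in; A_we = 0.3093 × 33 = 10.21 in².
F_nw = 0.6 F_EXX = 0.6 × 100 = 60 ksi.
R_n = 60 × 10.21 = 612.4 kips; R_n/Ω = 612.4/2.0 = 306.2 kips.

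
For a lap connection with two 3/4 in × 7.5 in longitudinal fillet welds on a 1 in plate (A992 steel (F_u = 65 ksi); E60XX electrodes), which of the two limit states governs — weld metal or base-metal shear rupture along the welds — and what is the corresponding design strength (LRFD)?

E60XX → F_EXX = 60 ksi.
t_e = 0.707 × 0.75 = 0.5302 in; L = 15 in.
Weld metal: φR_n = 0.75 × 0.6 × 60 × 0.5302 × 15 = 214.8 kips.
Base metal (shear rupture): φR_n = 0.75 × 0.6 × 65 × 1 × 15 = 438.8 kips.
Governing: weld metal.

φR_n ≈ 215 kips (weld metal governs)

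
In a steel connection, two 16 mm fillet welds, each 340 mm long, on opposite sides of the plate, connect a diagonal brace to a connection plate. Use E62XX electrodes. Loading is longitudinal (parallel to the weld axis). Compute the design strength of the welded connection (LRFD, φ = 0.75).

E62XX → F_EXX = 620 MPa.
Effective throat t_e = 0.707 × 16 = 11.31 mm.
Total length L = 680 mm; A_we = 11.31 × 680 = 7692 mm².
F_nw = 0.6 F_EXX = 0.6 × 620 = 372 MPa.
φR_n = 0.75 × 372 × 7692 × 10⁻³ = 2146 kN.

φR_n ≈ 2150 kN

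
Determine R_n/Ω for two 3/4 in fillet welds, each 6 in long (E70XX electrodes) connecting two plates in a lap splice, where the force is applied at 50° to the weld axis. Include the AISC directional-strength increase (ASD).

R_n/Ω ≈ 178 kip

E70XX → F_EXX = 70 ksi.
t_e = 0.707 × 0.75 = 0.5302 in; A_we = 0.5302 × 12 = 6.363 in².
Directional factor: 1.0 + 0.5 sin^1.5(50°) = 1.335.
F_nw = 0.6 × 70 × 1.335 = 56.08 ksi.
R_n/Ω = (56.08 × 6.363) / 2.0 = 178.4 kip.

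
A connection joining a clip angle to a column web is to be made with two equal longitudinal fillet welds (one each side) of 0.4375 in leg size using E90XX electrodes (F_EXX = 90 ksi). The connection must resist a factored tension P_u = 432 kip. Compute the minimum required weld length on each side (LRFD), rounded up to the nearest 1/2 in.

Throat t_e = 0.707 × 0.4375 = 0.3093 in.
φr_n = 0.75 × 0.6 × 90 × 0.3093 = 12.53 kip/in.
L_req = P_u / φr_n = 432 / 12.53 = 34.49 in total.
Per side: 34.49 / 2 = 17.24 in.
Round up → use L = 17.5 in on each side.

L = 17.5 in on each side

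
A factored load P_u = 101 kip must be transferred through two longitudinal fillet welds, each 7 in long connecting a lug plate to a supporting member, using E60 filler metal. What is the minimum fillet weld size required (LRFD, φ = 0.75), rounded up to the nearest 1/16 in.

w = 7/16 in

E60XX → F_EXX = 60 ksi.
Total weld length L = 14 in.
Required throat t_e = P_u / (φ × 0.6 F_EXX × L) = 101 / (0.75 × 0.6 × 60 × 14) = 0.2672 in.
Required leg w = t_e / 0.707 = 0.3779 in → use 7/16 in.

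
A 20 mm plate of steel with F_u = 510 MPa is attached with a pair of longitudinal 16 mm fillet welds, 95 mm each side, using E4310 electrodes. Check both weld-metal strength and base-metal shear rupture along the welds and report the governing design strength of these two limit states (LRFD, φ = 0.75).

φR_n ≈ 416 kN (weld metal governs)

E43XX → F_EXX = 430 MPa.
t_e = 0.707 × 16 = 11.31 mm; L = 190 mm.
Weld metal: φR_n = 0.75 × 0.6 × 430 × 11.31 × 190 × 10⁻³ = 415.9 kN.
Base metal (shear rupture): φR_n = 0.75 × 0.6 × 510 × 20 × 190 × 10⁻³ = 872.1 kN.
Governing: weld metal.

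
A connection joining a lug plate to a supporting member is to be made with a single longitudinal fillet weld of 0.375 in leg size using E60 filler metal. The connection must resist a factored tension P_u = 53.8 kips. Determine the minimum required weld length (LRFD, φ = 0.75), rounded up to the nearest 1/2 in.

L = 8 in

E60XX → F_EXX = 60 ksi.
Throat t_e = 0.707 × 0.375 = 0.2651 in.
φr_n = 0.75 × 0.6 × 60 × 0.2651 = 7.158 kips/in.
L_req = P_u / φr_n = 53.8 / 7.158 = 7.516 in total.
Round up → use L = 8 in.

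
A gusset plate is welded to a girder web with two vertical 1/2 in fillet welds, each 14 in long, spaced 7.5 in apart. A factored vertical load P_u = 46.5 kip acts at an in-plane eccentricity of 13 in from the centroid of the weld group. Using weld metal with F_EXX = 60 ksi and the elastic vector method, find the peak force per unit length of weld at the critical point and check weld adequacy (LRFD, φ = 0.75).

Total weld length L_w = 28 in. Treat welds as unit-width lines.
Polar moment about centroid: J = 2[d³/12 + d(b/2)²] = 2[14³/12 + 14×3.75²] = 851.1 in³.
Direct shear f_v = P/L_w = 46.5 / 28 = 1.661 kip/in (vertical).
Torsion M = P·e = 46.5 × 13 = 604.5 kip·in.
Critical point at (x, y) = (3.75, 7) from centroid. f_tx = M·y/J = 4.972 kip/in; f_ty = M·x/J = 2.664 kip/in.
Resultant f_max = √[f_tx² + (f_v + f_ty)²] = √[4.972² + (1.661 + 2.664)²] = 6.589 kip/in.
Capacity per unit length: φr_n = 0.75 × 0.6 × 60 × (0.707 × 0.5) = 9.544 kip/in.
6.589 ≤ 9.544 → adequate.

f_max ≈ 6.59 kip/in; adequate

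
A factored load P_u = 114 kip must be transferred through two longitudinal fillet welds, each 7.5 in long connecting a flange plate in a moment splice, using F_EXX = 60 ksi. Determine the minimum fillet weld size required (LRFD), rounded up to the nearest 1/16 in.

Total weld length L = 15 in.
Required throat t_e = P_u / (φ × 0.6 F_EXX × L) = 114 / (0.75 × 0.6 × 60 × 15) = 0.2815 in.
Required leg w = t_e / 0.707 = 0.3981 in → use 7/16 in.

w = 7/16 in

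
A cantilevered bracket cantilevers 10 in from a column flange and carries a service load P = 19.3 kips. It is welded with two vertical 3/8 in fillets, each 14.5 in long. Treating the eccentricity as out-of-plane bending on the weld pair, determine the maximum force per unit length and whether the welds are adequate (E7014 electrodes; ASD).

E70XX → F_EXX = 70 ksi.
L_w = 2 × 14.5 = 29 in; section modulus (unit throat) S = 2 × L²/6 = 70.08 in².
Direct shear f_v = P/L_w = 19.3/29 = 0.6655 kip/in.
Moment M = P × e = 19.3 × 10 = 193 kip·in; bending f_b = M/S = 2.754 kip/in.
f_max = √(f_v² + f_b²) = √(0.6655² + 2.754²) = 2.833 kip/in.
r_n/Ω = (1/2.0) × 0.6 × 70 × (0.707 × 0.375) = 5.568 kip/in → adequate.

f_max ≈ 2.83 kip/in; adequate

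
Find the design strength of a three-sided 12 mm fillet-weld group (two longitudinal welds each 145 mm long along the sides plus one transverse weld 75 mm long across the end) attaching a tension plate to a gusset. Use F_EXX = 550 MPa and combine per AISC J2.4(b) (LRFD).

φR_n ≈ 766 kN

t_e = 0.707 × 12 = 8.484 mm.
R_nwl = 0.6 × 550 × 8.484 × 290 × 10⁻³ = 811.9 kN (longitudinal, 2 welds).
R_nwt = 0.6 × 550 × 8.484 × 75 × 10⁻³ = 210 kN (transverse, base value).
(i) R_nwl + R_nwt = 1022 kN; (ii) 0.85 R_nwl + 1.5 R_nwt = 1005 kN.
R_n = max = 1022 kN [governs: (i)]; φR_n = 766.4 kN.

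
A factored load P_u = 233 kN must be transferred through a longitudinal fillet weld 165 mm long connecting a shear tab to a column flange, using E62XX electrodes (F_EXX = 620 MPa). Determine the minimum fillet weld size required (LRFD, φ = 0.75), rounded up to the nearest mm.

w = 8 mm

Total weld length L = 165 mm.
Required throat t_e = P_u / (φ × 0.6 F_EXX × L) = 233 / (0.75 × 0.6 × 620 × 165 × 10⁻³) = 5.061 mm.
Required leg w = t_e / 0.707 = 7.159 mm → use 8 mm.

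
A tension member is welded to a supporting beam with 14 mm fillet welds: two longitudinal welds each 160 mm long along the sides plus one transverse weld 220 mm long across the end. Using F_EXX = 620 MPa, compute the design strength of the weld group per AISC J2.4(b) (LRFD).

t_e = 0.707 × 14 = 9.898 mm.
R_nwl = 0.6 × 620 × 9.898 × 320 × 10⁻³ = 1178 kN (longitudinal, 2 welds).
R_nwt = 0.6 × 620 × 9.898 × 220 × 10⁻³ = 810.1 kN (transverse, base value).
(i) R_nwl + R_nwt = 1988 kN; (ii) 0.85 R_nwl + 1.5 R_nwt = 2217 kN.
R_n = max = 2217 kN [governs: (ii)]; φR_n = 1662 kN.

φR_n ≈ 1660 kN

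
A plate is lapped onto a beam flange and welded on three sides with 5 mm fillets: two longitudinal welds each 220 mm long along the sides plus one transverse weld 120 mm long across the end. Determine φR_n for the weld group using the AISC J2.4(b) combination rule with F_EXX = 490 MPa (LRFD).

φR_n ≈ 437 kN

t_e = 0.707 × 5 = 3.535 mm.
R_nwl = 0.6 × 490 × 3.535 × 440 × 10⁻³ = 457.3 kN (longitudinal, 2 welds).
R_nwt = 0.6 × 490 × 3.535 × 120 × 10⁻³ = 124.7 kN (transverse, base value).
(i) R_nwl + R_nwt = 582 kN; (ii) 0.85 R_nwl + 1.5 R_nwt = 575.8 kN.
R_n = max = 582 kN [governs: (i)]; φR_n = 436.5 kN.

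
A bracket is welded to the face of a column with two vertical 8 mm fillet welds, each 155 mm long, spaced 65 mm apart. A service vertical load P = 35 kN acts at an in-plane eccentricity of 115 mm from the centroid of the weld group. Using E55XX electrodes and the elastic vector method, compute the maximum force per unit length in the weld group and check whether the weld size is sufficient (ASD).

E55XX → F_EXX = 550 MPa.
Total weld length L_w = 310 mm. Treat welds as unit-width lines.
Polar moment about centroid: J = 2[d³/12 + d(b/2)²] = 2[155³/12 + 155×32.5²] = 948100 mm³.
Direct shear f_v = P/L_w = 35×10³ / 310 = 112.9 N/mm (vertical).
Torsion M = P·e = 35×10³ × 115 = 4025000 N·mm.
Critical point at (x, y) = (32.5, 77.5) from centroid. f_tx = M·y/J = 329 N/mm; f_ty = M·x/J = 138 N/mm.
Resultant f_max = √[f_tx² + (f_v + f_ty)²] = √[329² + (112.9 + 138)²] = 413.8 N/mm.
Capacity per unit length: r_n/Ω = (1/2.0) × 0.6 × 550 × (0.707 × 8) = 933.2 N/mm.
413.8 ≤ 933.2 → adequate.

f_max ≈ 414 N/mm; adequate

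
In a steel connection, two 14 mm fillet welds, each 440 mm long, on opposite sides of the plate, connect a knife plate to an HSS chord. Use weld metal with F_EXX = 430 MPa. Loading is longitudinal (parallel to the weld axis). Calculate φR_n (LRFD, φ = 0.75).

Effective throat t_e = 0.707 × 14 = 9.898 mm.
Total length L = 880 mm; A_we = 9.898 × 880 = 8710 mm².
F_nw = 0.6 F_EXX = 0.6 × 430 = 258 MPa.
φR_n = 0.75 × 258 × 8710 × 10⁻³ = 1685 kN.

φR_n ≈ 1690 kN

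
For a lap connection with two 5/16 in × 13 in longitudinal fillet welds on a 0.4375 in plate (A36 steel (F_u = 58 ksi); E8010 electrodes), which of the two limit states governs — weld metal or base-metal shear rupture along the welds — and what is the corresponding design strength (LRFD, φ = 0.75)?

E80XX → F_EXX = 80 ksi.
t_e = 0.707 × 0.3125 = 0.2209 in; L = 26 in.
Weld metal: φR_n = 0.75 × 0.6 × 80 × 0.2209 × 26 = 206.8 kips.
Base metal (shear rupture): φR_n = 0.75 × 0.6 × 58 × 0.4375 × 26 = 296.9 kips.
Governing: weld metal.

φR_n ≈ 207 kips (weld metal governs)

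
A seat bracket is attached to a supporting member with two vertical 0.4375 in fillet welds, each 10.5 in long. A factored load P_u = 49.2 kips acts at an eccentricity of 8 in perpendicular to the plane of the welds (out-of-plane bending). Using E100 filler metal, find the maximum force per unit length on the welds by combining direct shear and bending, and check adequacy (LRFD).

f_max ≈ 11 kip/in; adequate

E100XX → F_EXX = 100 ksi.
L_w = 2 × 10.5 = 21 in; section modulus (unit throat) S = 2 × L²/6 = 36.75 in².
Direct shear f_v = P/L_w = 49.2/21 = 2.343 kip/in.
Moment M = P × e = 49.2 × 8 = 393.6 kip·in; bending f_b = M/S = 10.71 kip/in.
f_max = √(f_v² + f_b²) = √(2.343² + 10.71²) = 10.96 kip/in.
φr_n = 0.75 × 0.6 × 100 × (0.707 × 0.4375) = 13.92 kip/in → adequate.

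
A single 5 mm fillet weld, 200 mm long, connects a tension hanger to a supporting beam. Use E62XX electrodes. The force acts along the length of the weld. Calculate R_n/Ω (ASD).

E62XX → F_EXX = 620 MPa.
Effective throat t_e = 0.707 × 5 = 3.535 mm.
Total length L = 200 mm; A_we = 3.535 × 200 = 707 mm².
F_nw = 0.6 F_EXX = 0.6 × 620 = 372 MPa.
R_n = 372 × 707 × 10⁻³ = 263 kN; R_n/Ω = 263/2.0 = 131.5 kN.

R_n/Ω ≈ 132 kN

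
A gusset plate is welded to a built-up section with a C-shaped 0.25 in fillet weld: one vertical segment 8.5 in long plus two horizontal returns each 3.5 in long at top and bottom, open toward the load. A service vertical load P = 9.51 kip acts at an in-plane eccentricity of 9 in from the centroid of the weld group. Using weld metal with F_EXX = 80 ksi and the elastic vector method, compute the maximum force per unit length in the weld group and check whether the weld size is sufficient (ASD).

Total weld length L_w = 15.5 in. Treat welds as unit-width lines.
Centroid: x̄ = 2×3.5×1.75 / 15.5 = 0.7903 in from the vertical weld.
Polar moment about centroid: J = I_x + I_y = [8.5³/12 + 2×3.5×4.25²] + [8.5×0.7903² + 2(3.5³/12 + 3.5×0.9597²)] = 196.5 in³.
Direct shear f_v = P/L_w = 9.51 / 15.5 = 0.6135 kip/in (vertical).
Torsion M = P·e = 9.51 × 9 = 85.59 kip·in.
Critical point at (x, y) = (2.71, 4.25) from centroid. f_tx = M·y/J = 1.851 kip/in; f_ty = M·x/J = 1.18 kip/in.
Resultant f_max = √[f_tx² + (f_v + f_ty)²] = √[1.851² + (0.6135 + 1.18)²] = 2.578 kip/in.
Capacity per unit length: r_n/Ω = (1/2.0) × 0.6 × 80 × (0.707 × 0.25) = 4.242 kip/in.
2.578 ≤ 4.242 → adequate.

f_max ≈ 2.58 kip/in; adequate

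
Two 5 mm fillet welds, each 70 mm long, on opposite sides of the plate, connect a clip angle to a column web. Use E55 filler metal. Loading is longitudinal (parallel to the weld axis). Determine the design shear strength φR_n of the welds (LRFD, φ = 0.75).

E55XX → F_EXX = 550 MPa.
Effective throat t_e = 0.707 × 5 = 3.535 mm.
Total length L = 140 mm; A_we = 3.535 × 140 = 494.9 mm².
F_nw = 0.6 F_EXX = 0.6 × 550 = 330 MPa.
φR_n = 0.75 × 330 × 494.9 × 10⁻³ = 122.5 kN.

φR_n ≈ 122 kN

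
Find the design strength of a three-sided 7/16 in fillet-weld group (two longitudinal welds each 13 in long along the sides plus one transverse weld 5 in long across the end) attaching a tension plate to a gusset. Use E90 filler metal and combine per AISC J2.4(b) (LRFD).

φR_n ≈ 388 kips

E90XX → F_EXX = 90 ksi.
t_e = 0.707 × 0.4375 = 0.3093 in.
R_nwl = 0.6 × 90 × 0.3093 × 26 = 434.3 kips (longitudinal, 2 welds).
R_nwt = 0.6 × 90 × 0.3093 × 5 = 83.51 kips (transverse, base value).
(i) R_nwl + R_nwt = 517.8 kips; (ii) 0.85 R_nwl + 1.5 R_nwt = 494.4 kips.
R_n = max = 517.8 kips [governs: (i)]; φR_n = 388.3 kips.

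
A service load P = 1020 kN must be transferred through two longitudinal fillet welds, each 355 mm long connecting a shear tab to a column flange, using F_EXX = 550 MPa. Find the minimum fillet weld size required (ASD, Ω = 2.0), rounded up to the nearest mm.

Total weld length L = 710 mm.
Required throat t_e = P × Ω / (0.6 F_EXX × L) = 1020 × 2.0 / (0.6 × 550 × 710 × 10⁻³) = 8.707 mm.
Required leg w = t_e / 0.707 = 12.32 mm → use 13 mm.

w = 13 mm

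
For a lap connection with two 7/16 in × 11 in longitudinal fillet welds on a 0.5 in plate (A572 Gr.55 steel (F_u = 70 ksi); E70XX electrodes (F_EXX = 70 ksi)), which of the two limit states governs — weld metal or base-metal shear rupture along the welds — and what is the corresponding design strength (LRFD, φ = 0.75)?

t_e = 0.707 × 0.4375 = 0.3093 in; L = 22 in.
Weld metal: φR_n = 0.75 × 0.6 × 70 × 0.3093 × 22 = 214.4 kip.
Base metal (shear rupture): φR_n = 0.75 × 0.6 × 70 × 0.5 × 22 = 346.5 kip.
Governing: weld metal.

φR_n ≈ 214 kip (weld metal governs)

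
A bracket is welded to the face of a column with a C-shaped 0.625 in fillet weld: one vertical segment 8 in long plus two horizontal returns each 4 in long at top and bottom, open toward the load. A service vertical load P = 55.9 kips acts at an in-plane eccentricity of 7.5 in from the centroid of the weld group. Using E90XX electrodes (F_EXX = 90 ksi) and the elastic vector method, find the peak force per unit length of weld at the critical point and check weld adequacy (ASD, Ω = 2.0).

f_max ≈ 13 kip/in; NOT adequate

Total weld length L_w = 16 in. Treat welds as unit-width lines.
Centroid: x̄ = 2×4×2 / 16 = 1 in from the vertical weld.
Polar moment about centroid: J = I_x + I_y = [8³/12 + 2×4×4²] + [8×1² + 2(4³/12 + 4×1²)] = 197.3 in³.
Direct shear f_v = P/L_w = 55.9 / 16 = 3.494 kip/in (vertical).
Torsion M = P·e = 55.9 × 7.5 = 419.25 kip·in.
Critical point at (x, y) = (3, 4) from centroid. f_tx = M·y/J = 8.498 kip/in; f_ty = M·x/J = 6.374 kip/in.
Resultant f_max = √[f_tx² + (f_v + f_ty)²] = √[8.498² + (3.494 + 6.374)²] = 13.02 kip/in.
Capacity per unit length: r_n/Ω = (1/2.0) × 0.6 × 90 × (0.707 × 0.625) = 11.93 kip/in.
13.02 > 11.93 → NOT adequate.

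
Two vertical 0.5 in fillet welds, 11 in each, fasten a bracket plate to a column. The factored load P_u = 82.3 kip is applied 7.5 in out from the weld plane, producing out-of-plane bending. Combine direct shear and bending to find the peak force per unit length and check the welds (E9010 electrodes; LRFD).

f_max ≈ 15.8 kip/in; NOT adequate

E90XX → F_EXX = 90 ksi.
L_w = 2 × 11 = 22 in; section modulus (unit throat) S = 2 × L²/6 = 40.33 in².
Direct shear f_v = P/L_w = 82.3/22 = 3.741 kip/in.
Moment M = P × e = 82.3 × 7.5 = 617.25 kip·in; bending f_b = M/S = 15.3 kip/in.
f_max = √(f_v² + f_b²) = √(3.741² + 15.3²) = 15.75 kip/in.
φr_n = 0.75 × 0.6 × 90 × (0.707 × 0.5) = 14.32 kip/in → NOT adequate.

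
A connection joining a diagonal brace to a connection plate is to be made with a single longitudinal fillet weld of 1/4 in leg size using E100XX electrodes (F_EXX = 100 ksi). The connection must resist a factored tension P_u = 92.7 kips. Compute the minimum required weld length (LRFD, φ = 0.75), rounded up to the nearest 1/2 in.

L = 12 in

Throat t_e = 0.707 × 0.25 = 0.1767 in.
φr_n = 0.75 × 0.6 × 100 × 0.1767 = 7.954 kips/in.
L_req = P_u / φr_n = 92.7 / 7.954 = 11.65 in total.
Round up → use L = 12 in.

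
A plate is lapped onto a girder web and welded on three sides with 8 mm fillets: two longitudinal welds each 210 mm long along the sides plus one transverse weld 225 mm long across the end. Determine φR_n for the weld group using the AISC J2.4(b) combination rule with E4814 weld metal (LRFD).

φR_n ≈ 848 kN

E48XX → F_EXX = 480 MPa.
t_e = 0.707 × 8 = 5.656 mm.
R_nwl = 0.6 × 480 × 5.656 × 420 × 10⁻³ = 684.1 kN (longitudinal, 2 welds).
R_nwt = 0.6 × 480 × 5.656 × 225 × 10⁻³ = 366.5 kN (transverse, base value).
(i) R_nwl + R_nwt = 1051 kN; (ii) 0.85 R_nwl + 1.5 R_nwt = 1131 kN.
R_n = max = 1131 kN [governs: (ii)]; φR_n = 848.5 kN.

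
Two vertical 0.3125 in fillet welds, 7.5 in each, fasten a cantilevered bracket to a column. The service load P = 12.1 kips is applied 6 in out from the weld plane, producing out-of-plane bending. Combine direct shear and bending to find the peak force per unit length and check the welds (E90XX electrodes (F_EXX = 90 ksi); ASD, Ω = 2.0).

f_max ≈ 3.96 kip/in; adequate

L_w = 2 × 7.5 = 15 in; section modulus (unit throat) S = 2 × L²/6 = 18.75 in².
Direct shear f_v = P/L_w = 12.1/15 = 0.8067 kip/in.
Moment M = P × e = 12.1 × 6 = 72.6 kip·in; bending f_b = M/S = 3.872 kip/in.
f_max = √(f_v² + f_b²) = √(0.8067² + 3.872²) = 3.955 kip/in.
r_n/Ω = (1/2.0) × 0.6 × 90 × (0.707 × 0.3125) = 5.965 kip/in → adequate.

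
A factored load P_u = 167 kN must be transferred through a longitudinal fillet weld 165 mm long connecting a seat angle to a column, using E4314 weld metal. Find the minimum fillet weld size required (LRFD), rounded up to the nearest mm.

E43XX → F_EXX = 430 MPa.
Total weld length L = 165 mm.
Required throat t_e = P_u / (φ × 0.6 F_EXX × L) = 167 / (0.75 × 0.6 × 430 × 165 × 10⁻³) = 5.231 mm.
Required leg w = t_e / 0.707 = 7.398 mm → use 8 mm.

w = 8 mm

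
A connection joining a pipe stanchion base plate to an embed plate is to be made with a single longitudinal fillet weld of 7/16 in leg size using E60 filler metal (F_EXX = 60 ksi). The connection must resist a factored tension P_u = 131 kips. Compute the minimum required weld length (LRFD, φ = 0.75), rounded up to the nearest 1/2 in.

L = 16 in

Throat t_e = 0.707 × 0.4375 = 0.3093 in.
φr_n = 0.75 × 0.6 × 60 × 0.3093 = 8.351 kips/in.
L_req = P_u / φr_n = 131 / 8.351 = 15.69 in total.
Round up → use L = 16 in.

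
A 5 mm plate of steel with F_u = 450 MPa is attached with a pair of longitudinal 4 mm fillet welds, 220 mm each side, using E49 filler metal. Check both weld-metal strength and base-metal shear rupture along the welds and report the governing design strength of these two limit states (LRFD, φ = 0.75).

φR_n ≈ 274 kN (weld metal governs)

E49XX → F_EXX = 490 MPa.
t_e = 0.707 × 4 = 2.828 mm; L = 440 mm.
Weld metal: φR_n = 0.75 × 0.6 × 490 × 2.828 × 440 × 10⁻³ = 274.4 kN.
Base metal (shear rupture): φR_n = 0.75 × 0.6 × 450 × 5 × 440 × 10⁻³ = 445.5 kN.
Governing: weld metal.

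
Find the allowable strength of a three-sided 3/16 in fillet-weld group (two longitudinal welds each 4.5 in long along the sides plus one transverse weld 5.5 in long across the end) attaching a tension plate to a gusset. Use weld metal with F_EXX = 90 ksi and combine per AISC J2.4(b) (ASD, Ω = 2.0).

t_e = 0.707 × 0.1875 = 0.1326 in.
R_nwl = 0.6 × 90 × 0.1326 × 9 = 64.43 kips (longitudinal, 2 welds).
R_nwt = 0.6 × 90 × 0.1326 × 5.5 = 39.37 kips (transverse, base value).
(i) R_nwl + R_nwt = 103.8 kips; (ii) 0.85 R_nwl + 1.5 R_nwt = 113.8 kips.
R_n = max = 113.8 kips [governs: (ii)]; R_n/Ω = 56.91 kips.

R_n/Ω ≈ 56.9 kips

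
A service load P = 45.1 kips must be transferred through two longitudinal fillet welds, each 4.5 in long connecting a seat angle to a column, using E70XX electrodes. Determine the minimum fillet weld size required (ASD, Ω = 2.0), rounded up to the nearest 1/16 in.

E70XX → F_EXX = 70 ksi.
Total weld length L = 9 in.
Required throat t_e = P × Ω / (0.6 F_EXX × L) = 45.1 × 2.0 / (0.6 × 70 × 9) = 0.2386 in.
Required leg w = t_e / 0.707 = 0.3375 in → use 3/8 in.

w = 3/8 in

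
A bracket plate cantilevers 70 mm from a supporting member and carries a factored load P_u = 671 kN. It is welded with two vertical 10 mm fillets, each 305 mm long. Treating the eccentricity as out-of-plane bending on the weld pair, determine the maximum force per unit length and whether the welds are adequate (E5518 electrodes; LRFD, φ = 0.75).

E55XX → F_EXX = 550 MPa.
L_w = 2 × 305 = 610 mm; section modulus (unit throat) S = 2 × L²/6 = 31010 mm².
Direct shear f_v = P/L_w = 671×10³/610 = 1100 N/mm.
Moment M = P × e = 671×10³ × 70 = 46970000 N·mm; bending f_b = M/S = 1515 N/mm.
f_max = √(f_v² + f_b²) = √(1100² + 1515²) = 1872 N/mm.
φr_n = 0.75 × 0.6 × 550 × (0.707 × 10) = 1750 N/mm → NOT adequate.

f_max ≈ 1870 N/mm; NOT adequate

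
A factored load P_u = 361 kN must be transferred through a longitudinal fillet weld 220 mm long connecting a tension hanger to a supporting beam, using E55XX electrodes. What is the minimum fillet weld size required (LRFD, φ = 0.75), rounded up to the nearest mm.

E55XX → F_EXX = 550 MPa.
Total weld length L = 220 mm.
Required throat t_e = P_u / (φ × 0.6 F_EXX × L) = 361 / (0.75 × 0.6 × 550 × 220 × 10⁻³) = 6.63 mm.
Required leg w = t_e / 0.707 = 9.378 mm → use 10 mm.

w = 10 mm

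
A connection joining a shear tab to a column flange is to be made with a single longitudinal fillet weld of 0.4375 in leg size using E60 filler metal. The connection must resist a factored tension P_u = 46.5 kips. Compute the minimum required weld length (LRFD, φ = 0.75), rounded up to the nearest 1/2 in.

E60XX → F_EXX = 60 ksi.
Throat t_e = 0.707 × 0.4375 = 0.3093 in.
φr_n = 0.75 × 0.6 × 60 × 0.3093 = 8.351 kips/in.
L_req = P_u / φr_n = 46.5 / 8.351 = 5.568 in total.
Round up → use L = 6 in.

L = 6 in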